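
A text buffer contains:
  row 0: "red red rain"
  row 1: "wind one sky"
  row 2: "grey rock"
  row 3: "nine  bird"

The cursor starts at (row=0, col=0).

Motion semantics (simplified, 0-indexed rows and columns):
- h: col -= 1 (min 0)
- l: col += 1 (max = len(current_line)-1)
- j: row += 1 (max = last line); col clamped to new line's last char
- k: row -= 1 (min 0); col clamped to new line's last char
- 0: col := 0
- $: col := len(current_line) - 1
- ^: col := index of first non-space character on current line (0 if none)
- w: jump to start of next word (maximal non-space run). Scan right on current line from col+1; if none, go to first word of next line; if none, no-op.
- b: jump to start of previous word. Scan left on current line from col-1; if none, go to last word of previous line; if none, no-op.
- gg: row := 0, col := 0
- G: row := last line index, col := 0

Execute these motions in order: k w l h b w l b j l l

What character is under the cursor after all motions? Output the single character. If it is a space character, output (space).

After 1 (k): row=0 col=0 char='r'
After 2 (w): row=0 col=4 char='r'
After 3 (l): row=0 col=5 char='e'
After 4 (h): row=0 col=4 char='r'
After 5 (b): row=0 col=0 char='r'
After 6 (w): row=0 col=4 char='r'
After 7 (l): row=0 col=5 char='e'
After 8 (b): row=0 col=4 char='r'
After 9 (j): row=1 col=4 char='_'
After 10 (l): row=1 col=5 char='o'
After 11 (l): row=1 col=6 char='n'

Answer: n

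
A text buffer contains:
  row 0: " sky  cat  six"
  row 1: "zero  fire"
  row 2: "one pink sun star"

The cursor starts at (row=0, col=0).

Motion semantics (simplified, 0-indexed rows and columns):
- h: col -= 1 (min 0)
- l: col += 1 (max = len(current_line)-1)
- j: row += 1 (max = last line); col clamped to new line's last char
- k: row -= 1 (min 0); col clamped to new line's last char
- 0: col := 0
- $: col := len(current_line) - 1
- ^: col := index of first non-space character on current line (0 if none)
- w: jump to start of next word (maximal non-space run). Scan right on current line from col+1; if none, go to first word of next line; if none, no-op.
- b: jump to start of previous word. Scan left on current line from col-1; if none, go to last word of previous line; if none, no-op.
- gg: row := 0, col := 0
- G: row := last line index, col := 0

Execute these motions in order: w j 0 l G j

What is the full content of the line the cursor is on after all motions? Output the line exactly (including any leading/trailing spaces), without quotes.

Answer: one pink sun star

Derivation:
After 1 (w): row=0 col=1 char='s'
After 2 (j): row=1 col=1 char='e'
After 3 (0): row=1 col=0 char='z'
After 4 (l): row=1 col=1 char='e'
After 5 (G): row=2 col=0 char='o'
After 6 (j): row=2 col=0 char='o'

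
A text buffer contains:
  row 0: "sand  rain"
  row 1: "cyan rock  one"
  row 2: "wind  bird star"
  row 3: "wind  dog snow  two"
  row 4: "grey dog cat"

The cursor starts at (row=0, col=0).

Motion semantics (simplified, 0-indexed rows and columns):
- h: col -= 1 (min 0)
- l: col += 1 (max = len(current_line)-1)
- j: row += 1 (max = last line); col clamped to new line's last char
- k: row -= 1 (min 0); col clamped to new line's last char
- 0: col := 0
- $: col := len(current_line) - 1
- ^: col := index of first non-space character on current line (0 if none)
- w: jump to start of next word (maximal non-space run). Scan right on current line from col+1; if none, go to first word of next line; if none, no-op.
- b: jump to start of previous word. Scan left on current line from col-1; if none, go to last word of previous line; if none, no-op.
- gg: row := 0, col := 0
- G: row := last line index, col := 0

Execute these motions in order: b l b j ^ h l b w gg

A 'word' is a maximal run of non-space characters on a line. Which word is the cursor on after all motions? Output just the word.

Answer: sand

Derivation:
After 1 (b): row=0 col=0 char='s'
After 2 (l): row=0 col=1 char='a'
After 3 (b): row=0 col=0 char='s'
After 4 (j): row=1 col=0 char='c'
After 5 (^): row=1 col=0 char='c'
After 6 (h): row=1 col=0 char='c'
After 7 (l): row=1 col=1 char='y'
After 8 (b): row=1 col=0 char='c'
After 9 (w): row=1 col=5 char='r'
After 10 (gg): row=0 col=0 char='s'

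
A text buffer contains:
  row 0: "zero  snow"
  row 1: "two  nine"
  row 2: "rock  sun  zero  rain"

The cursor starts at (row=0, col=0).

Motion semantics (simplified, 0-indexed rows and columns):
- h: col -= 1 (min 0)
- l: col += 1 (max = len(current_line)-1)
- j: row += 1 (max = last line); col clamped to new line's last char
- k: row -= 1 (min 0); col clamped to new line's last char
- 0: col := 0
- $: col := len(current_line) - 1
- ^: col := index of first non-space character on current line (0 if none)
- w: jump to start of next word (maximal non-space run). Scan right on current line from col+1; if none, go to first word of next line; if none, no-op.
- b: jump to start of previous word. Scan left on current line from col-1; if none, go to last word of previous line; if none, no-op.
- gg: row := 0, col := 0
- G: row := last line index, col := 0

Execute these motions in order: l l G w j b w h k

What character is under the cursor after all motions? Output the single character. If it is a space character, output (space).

Answer: n

Derivation:
After 1 (l): row=0 col=1 char='e'
After 2 (l): row=0 col=2 char='r'
After 3 (G): row=2 col=0 char='r'
After 4 (w): row=2 col=6 char='s'
After 5 (j): row=2 col=6 char='s'
After 6 (b): row=2 col=0 char='r'
After 7 (w): row=2 col=6 char='s'
After 8 (h): row=2 col=5 char='_'
After 9 (k): row=1 col=5 char='n'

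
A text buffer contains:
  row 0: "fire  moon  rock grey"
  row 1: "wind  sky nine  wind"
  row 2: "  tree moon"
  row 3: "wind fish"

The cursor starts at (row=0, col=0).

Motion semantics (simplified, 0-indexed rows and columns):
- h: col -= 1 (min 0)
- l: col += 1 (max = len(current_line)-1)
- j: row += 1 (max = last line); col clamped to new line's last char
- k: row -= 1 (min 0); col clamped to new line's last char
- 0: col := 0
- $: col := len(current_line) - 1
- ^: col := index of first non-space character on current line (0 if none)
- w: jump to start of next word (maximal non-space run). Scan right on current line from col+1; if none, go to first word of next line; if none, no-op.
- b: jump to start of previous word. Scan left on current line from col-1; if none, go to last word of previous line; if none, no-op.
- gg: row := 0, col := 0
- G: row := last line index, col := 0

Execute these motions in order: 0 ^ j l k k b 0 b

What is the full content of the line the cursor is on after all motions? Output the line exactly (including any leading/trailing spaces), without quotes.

After 1 (0): row=0 col=0 char='f'
After 2 (^): row=0 col=0 char='f'
After 3 (j): row=1 col=0 char='w'
After 4 (l): row=1 col=1 char='i'
After 5 (k): row=0 col=1 char='i'
After 6 (k): row=0 col=1 char='i'
After 7 (b): row=0 col=0 char='f'
After 8 (0): row=0 col=0 char='f'
After 9 (b): row=0 col=0 char='f'

Answer: fire  moon  rock grey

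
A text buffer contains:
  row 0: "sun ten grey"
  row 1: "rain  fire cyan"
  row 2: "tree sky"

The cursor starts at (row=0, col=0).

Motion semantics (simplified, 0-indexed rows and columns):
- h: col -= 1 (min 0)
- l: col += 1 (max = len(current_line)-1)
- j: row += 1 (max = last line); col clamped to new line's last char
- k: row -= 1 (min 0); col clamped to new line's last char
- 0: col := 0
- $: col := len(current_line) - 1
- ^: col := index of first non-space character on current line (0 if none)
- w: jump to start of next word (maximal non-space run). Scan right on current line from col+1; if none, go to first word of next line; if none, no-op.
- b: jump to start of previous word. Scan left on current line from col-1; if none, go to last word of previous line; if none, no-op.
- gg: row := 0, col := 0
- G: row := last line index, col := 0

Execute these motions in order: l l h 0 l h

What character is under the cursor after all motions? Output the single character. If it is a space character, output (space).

Answer: s

Derivation:
After 1 (l): row=0 col=1 char='u'
After 2 (l): row=0 col=2 char='n'
After 3 (h): row=0 col=1 char='u'
After 4 (0): row=0 col=0 char='s'
After 5 (l): row=0 col=1 char='u'
After 6 (h): row=0 col=0 char='s'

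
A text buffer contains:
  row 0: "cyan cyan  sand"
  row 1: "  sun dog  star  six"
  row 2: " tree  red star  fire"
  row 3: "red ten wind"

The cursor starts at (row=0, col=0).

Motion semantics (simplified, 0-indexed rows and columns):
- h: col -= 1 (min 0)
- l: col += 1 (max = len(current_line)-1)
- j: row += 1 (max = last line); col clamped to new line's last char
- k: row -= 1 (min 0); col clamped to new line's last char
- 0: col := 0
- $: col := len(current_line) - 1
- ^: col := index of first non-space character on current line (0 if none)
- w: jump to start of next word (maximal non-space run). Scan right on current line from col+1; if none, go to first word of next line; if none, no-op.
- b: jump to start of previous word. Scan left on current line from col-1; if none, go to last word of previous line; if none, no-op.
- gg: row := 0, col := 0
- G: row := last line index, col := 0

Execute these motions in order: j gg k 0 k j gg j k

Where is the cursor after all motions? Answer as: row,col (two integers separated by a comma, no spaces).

After 1 (j): row=1 col=0 char='_'
After 2 (gg): row=0 col=0 char='c'
After 3 (k): row=0 col=0 char='c'
After 4 (0): row=0 col=0 char='c'
After 5 (k): row=0 col=0 char='c'
After 6 (j): row=1 col=0 char='_'
After 7 (gg): row=0 col=0 char='c'
After 8 (j): row=1 col=0 char='_'
After 9 (k): row=0 col=0 char='c'

Answer: 0,0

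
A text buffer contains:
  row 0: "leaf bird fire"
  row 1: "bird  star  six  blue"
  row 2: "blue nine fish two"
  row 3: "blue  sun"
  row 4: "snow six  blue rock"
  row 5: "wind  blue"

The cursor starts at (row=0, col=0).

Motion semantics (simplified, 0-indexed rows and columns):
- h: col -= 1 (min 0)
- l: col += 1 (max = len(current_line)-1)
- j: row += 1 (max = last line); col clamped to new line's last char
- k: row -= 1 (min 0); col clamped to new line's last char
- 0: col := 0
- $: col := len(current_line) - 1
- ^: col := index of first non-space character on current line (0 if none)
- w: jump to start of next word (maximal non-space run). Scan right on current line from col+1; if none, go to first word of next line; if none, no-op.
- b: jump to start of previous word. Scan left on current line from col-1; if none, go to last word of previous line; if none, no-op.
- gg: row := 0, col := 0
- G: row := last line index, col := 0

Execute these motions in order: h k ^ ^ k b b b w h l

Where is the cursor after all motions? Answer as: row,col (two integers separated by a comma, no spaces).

Answer: 0,5

Derivation:
After 1 (h): row=0 col=0 char='l'
After 2 (k): row=0 col=0 char='l'
After 3 (^): row=0 col=0 char='l'
After 4 (^): row=0 col=0 char='l'
After 5 (k): row=0 col=0 char='l'
After 6 (b): row=0 col=0 char='l'
After 7 (b): row=0 col=0 char='l'
After 8 (b): row=0 col=0 char='l'
After 9 (w): row=0 col=5 char='b'
After 10 (h): row=0 col=4 char='_'
After 11 (l): row=0 col=5 char='b'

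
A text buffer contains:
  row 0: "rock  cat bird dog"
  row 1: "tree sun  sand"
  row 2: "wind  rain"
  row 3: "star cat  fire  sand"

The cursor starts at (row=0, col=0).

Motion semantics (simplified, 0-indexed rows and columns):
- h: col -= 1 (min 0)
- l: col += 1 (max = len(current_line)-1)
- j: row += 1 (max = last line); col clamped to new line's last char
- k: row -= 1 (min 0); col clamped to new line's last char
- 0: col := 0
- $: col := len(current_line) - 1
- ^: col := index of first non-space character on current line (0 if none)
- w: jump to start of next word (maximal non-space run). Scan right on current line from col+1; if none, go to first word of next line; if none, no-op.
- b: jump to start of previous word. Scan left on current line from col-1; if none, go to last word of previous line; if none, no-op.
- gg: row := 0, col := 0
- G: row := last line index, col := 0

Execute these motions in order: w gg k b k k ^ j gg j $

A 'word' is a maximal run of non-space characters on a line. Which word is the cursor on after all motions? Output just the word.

After 1 (w): row=0 col=6 char='c'
After 2 (gg): row=0 col=0 char='r'
After 3 (k): row=0 col=0 char='r'
After 4 (b): row=0 col=0 char='r'
After 5 (k): row=0 col=0 char='r'
After 6 (k): row=0 col=0 char='r'
After 7 (^): row=0 col=0 char='r'
After 8 (j): row=1 col=0 char='t'
After 9 (gg): row=0 col=0 char='r'
After 10 (j): row=1 col=0 char='t'
After 11 ($): row=1 col=13 char='d'

Answer: sand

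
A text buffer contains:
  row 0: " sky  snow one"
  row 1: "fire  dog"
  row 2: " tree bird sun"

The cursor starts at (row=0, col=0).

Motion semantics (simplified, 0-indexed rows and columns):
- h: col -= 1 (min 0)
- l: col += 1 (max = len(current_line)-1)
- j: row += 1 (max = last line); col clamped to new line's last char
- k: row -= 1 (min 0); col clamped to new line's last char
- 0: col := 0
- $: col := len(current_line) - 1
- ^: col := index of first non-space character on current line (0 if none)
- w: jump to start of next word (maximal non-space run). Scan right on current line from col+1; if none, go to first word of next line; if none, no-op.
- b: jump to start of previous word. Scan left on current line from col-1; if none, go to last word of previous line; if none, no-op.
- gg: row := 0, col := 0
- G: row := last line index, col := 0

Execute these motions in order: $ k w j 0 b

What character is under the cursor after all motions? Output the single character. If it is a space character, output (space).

Answer: d

Derivation:
After 1 ($): row=0 col=13 char='e'
After 2 (k): row=0 col=13 char='e'
After 3 (w): row=1 col=0 char='f'
After 4 (j): row=2 col=0 char='_'
After 5 (0): row=2 col=0 char='_'
After 6 (b): row=1 col=6 char='d'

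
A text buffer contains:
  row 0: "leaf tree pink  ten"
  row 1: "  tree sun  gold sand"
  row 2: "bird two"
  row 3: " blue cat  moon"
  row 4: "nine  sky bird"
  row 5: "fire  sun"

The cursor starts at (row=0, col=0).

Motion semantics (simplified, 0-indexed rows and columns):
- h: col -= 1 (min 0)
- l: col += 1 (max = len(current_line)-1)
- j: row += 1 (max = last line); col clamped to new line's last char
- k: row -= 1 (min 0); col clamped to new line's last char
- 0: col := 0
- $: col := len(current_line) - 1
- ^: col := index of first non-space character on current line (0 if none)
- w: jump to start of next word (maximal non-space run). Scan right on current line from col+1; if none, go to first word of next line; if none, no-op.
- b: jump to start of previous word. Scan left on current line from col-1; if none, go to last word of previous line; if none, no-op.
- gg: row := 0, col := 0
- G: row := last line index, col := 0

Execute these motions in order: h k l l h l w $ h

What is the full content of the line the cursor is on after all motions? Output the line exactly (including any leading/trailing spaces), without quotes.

Answer: leaf tree pink  ten

Derivation:
After 1 (h): row=0 col=0 char='l'
After 2 (k): row=0 col=0 char='l'
After 3 (l): row=0 col=1 char='e'
After 4 (l): row=0 col=2 char='a'
After 5 (h): row=0 col=1 char='e'
After 6 (l): row=0 col=2 char='a'
After 7 (w): row=0 col=5 char='t'
After 8 ($): row=0 col=18 char='n'
After 9 (h): row=0 col=17 char='e'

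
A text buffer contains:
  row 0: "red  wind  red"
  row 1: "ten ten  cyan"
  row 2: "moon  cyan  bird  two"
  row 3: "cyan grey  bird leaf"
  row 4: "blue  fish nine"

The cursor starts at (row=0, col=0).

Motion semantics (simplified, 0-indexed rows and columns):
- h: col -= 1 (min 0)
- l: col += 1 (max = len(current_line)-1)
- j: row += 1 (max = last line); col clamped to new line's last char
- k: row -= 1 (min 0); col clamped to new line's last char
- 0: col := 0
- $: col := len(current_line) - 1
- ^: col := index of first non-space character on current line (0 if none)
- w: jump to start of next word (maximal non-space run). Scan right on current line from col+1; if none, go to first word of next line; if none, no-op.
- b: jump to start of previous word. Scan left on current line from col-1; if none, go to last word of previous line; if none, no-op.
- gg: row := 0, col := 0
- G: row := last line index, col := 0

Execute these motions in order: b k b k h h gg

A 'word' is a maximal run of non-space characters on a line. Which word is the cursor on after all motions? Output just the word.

Answer: red

Derivation:
After 1 (b): row=0 col=0 char='r'
After 2 (k): row=0 col=0 char='r'
After 3 (b): row=0 col=0 char='r'
After 4 (k): row=0 col=0 char='r'
After 5 (h): row=0 col=0 char='r'
After 6 (h): row=0 col=0 char='r'
After 7 (gg): row=0 col=0 char='r'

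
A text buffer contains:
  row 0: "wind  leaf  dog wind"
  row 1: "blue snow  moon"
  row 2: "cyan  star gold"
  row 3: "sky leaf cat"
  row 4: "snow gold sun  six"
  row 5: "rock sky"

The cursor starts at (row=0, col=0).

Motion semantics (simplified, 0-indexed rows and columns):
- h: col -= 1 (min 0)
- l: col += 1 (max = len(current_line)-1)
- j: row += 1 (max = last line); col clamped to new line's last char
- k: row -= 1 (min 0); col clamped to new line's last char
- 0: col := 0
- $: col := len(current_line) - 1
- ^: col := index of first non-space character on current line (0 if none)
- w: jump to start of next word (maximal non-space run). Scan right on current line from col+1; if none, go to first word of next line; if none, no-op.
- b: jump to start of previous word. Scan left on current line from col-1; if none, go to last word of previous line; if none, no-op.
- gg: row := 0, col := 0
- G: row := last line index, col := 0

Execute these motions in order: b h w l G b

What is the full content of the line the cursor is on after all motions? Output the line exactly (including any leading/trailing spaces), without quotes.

Answer: snow gold sun  six

Derivation:
After 1 (b): row=0 col=0 char='w'
After 2 (h): row=0 col=0 char='w'
After 3 (w): row=0 col=6 char='l'
After 4 (l): row=0 col=7 char='e'
After 5 (G): row=5 col=0 char='r'
After 6 (b): row=4 col=15 char='s'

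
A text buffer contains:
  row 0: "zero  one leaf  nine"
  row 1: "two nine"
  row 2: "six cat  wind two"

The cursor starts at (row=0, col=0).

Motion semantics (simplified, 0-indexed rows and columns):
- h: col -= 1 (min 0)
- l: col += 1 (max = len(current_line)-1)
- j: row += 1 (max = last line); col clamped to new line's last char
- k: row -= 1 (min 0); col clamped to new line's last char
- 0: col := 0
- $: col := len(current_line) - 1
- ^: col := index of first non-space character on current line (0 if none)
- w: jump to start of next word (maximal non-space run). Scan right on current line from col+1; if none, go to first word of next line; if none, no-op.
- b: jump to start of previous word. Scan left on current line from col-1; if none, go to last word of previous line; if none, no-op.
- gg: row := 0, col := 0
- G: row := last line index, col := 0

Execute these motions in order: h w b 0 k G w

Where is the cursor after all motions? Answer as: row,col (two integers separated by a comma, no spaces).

Answer: 2,4

Derivation:
After 1 (h): row=0 col=0 char='z'
After 2 (w): row=0 col=6 char='o'
After 3 (b): row=0 col=0 char='z'
After 4 (0): row=0 col=0 char='z'
After 5 (k): row=0 col=0 char='z'
After 6 (G): row=2 col=0 char='s'
After 7 (w): row=2 col=4 char='c'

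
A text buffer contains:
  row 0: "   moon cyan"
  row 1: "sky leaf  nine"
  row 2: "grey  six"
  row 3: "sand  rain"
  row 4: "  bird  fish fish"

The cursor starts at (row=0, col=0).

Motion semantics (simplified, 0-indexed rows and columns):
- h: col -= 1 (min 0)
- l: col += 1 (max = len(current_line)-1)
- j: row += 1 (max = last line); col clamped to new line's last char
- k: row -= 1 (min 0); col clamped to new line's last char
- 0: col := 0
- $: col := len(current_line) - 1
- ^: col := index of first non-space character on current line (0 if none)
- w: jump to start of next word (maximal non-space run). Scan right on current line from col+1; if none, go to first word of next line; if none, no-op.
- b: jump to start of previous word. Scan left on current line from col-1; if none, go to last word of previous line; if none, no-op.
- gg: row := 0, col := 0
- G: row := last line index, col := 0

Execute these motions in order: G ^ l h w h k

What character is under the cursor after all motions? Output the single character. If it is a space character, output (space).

Answer: a

Derivation:
After 1 (G): row=4 col=0 char='_'
After 2 (^): row=4 col=2 char='b'
After 3 (l): row=4 col=3 char='i'
After 4 (h): row=4 col=2 char='b'
After 5 (w): row=4 col=8 char='f'
After 6 (h): row=4 col=7 char='_'
After 7 (k): row=3 col=7 char='a'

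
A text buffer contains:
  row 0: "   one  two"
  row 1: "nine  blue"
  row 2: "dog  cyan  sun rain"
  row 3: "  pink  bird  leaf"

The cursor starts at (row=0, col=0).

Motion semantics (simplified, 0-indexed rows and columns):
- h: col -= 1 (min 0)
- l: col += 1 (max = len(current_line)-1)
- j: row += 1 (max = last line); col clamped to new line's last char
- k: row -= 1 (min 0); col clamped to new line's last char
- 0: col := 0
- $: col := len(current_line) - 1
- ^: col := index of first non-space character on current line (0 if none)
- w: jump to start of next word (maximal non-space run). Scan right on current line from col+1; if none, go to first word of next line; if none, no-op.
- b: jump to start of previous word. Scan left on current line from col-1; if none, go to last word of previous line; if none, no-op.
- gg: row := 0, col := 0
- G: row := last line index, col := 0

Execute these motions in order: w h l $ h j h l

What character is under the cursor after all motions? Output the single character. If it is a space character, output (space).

After 1 (w): row=0 col=3 char='o'
After 2 (h): row=0 col=2 char='_'
After 3 (l): row=0 col=3 char='o'
After 4 ($): row=0 col=10 char='o'
After 5 (h): row=0 col=9 char='w'
After 6 (j): row=1 col=9 char='e'
After 7 (h): row=1 col=8 char='u'
After 8 (l): row=1 col=9 char='e'

Answer: e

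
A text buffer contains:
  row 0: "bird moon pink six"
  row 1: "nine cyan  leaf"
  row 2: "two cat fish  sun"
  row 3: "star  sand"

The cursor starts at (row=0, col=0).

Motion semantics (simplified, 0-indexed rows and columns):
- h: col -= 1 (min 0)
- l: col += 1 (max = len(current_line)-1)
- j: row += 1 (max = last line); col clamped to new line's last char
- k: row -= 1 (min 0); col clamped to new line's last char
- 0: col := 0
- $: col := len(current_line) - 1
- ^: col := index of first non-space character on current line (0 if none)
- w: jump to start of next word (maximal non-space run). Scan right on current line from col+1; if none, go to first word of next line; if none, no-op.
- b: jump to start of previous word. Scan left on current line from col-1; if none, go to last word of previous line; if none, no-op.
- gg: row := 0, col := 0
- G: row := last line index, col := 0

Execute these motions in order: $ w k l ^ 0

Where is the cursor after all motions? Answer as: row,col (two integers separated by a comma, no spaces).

After 1 ($): row=0 col=17 char='x'
After 2 (w): row=1 col=0 char='n'
After 3 (k): row=0 col=0 char='b'
After 4 (l): row=0 col=1 char='i'
After 5 (^): row=0 col=0 char='b'
After 6 (0): row=0 col=0 char='b'

Answer: 0,0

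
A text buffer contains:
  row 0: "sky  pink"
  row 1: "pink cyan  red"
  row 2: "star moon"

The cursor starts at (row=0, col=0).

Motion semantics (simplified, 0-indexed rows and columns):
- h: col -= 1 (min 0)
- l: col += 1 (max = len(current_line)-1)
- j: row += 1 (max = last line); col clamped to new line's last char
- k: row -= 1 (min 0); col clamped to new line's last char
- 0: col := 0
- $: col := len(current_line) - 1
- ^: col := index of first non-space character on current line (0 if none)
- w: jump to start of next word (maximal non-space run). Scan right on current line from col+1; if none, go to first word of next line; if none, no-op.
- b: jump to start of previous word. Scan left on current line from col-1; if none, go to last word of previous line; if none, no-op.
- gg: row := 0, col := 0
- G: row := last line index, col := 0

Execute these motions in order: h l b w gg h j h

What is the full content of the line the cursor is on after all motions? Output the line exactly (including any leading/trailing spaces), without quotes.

After 1 (h): row=0 col=0 char='s'
After 2 (l): row=0 col=1 char='k'
After 3 (b): row=0 col=0 char='s'
After 4 (w): row=0 col=5 char='p'
After 5 (gg): row=0 col=0 char='s'
After 6 (h): row=0 col=0 char='s'
After 7 (j): row=1 col=0 char='p'
After 8 (h): row=1 col=0 char='p'

Answer: pink cyan  red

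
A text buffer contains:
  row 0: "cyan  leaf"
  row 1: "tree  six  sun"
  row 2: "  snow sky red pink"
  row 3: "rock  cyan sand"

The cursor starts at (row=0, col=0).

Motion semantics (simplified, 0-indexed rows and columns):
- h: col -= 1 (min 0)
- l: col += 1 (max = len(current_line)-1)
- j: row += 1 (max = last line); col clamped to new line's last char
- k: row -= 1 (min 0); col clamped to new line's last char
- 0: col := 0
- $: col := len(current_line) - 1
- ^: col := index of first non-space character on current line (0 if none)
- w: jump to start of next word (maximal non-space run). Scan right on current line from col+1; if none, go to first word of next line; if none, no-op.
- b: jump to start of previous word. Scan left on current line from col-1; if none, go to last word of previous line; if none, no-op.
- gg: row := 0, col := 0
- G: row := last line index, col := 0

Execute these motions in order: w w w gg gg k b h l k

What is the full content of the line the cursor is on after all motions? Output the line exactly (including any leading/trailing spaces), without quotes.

Answer: cyan  leaf

Derivation:
After 1 (w): row=0 col=6 char='l'
After 2 (w): row=1 col=0 char='t'
After 3 (w): row=1 col=6 char='s'
After 4 (gg): row=0 col=0 char='c'
After 5 (gg): row=0 col=0 char='c'
After 6 (k): row=0 col=0 char='c'
After 7 (b): row=0 col=0 char='c'
After 8 (h): row=0 col=0 char='c'
After 9 (l): row=0 col=1 char='y'
After 10 (k): row=0 col=1 char='y'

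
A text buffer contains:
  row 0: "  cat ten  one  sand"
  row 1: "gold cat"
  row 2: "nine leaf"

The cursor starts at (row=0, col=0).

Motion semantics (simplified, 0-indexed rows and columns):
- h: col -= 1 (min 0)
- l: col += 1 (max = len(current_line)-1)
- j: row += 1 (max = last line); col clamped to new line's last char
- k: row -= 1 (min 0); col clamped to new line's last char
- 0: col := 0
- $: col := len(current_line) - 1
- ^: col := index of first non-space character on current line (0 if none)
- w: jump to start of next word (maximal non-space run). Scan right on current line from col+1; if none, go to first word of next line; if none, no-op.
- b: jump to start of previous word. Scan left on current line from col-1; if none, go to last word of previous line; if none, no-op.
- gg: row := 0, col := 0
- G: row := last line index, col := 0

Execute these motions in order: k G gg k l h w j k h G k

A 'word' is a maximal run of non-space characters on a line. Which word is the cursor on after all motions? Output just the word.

After 1 (k): row=0 col=0 char='_'
After 2 (G): row=2 col=0 char='n'
After 3 (gg): row=0 col=0 char='_'
After 4 (k): row=0 col=0 char='_'
After 5 (l): row=0 col=1 char='_'
After 6 (h): row=0 col=0 char='_'
After 7 (w): row=0 col=2 char='c'
After 8 (j): row=1 col=2 char='l'
After 9 (k): row=0 col=2 char='c'
After 10 (h): row=0 col=1 char='_'
After 11 (G): row=2 col=0 char='n'
After 12 (k): row=1 col=0 char='g'

Answer: gold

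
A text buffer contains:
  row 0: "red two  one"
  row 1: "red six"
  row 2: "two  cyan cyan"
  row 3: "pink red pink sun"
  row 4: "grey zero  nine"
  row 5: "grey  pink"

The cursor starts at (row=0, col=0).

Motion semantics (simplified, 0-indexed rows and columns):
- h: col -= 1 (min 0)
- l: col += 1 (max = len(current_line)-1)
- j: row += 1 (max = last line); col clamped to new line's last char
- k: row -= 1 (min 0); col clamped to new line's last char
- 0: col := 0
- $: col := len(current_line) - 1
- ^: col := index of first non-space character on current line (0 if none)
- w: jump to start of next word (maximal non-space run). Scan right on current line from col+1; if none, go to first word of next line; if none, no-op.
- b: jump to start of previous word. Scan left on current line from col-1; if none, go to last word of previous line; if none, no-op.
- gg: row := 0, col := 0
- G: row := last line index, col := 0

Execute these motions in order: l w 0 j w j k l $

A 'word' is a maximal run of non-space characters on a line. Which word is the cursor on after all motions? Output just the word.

Answer: six

Derivation:
After 1 (l): row=0 col=1 char='e'
After 2 (w): row=0 col=4 char='t'
After 3 (0): row=0 col=0 char='r'
After 4 (j): row=1 col=0 char='r'
After 5 (w): row=1 col=4 char='s'
After 6 (j): row=2 col=4 char='_'
After 7 (k): row=1 col=4 char='s'
After 8 (l): row=1 col=5 char='i'
After 9 ($): row=1 col=6 char='x'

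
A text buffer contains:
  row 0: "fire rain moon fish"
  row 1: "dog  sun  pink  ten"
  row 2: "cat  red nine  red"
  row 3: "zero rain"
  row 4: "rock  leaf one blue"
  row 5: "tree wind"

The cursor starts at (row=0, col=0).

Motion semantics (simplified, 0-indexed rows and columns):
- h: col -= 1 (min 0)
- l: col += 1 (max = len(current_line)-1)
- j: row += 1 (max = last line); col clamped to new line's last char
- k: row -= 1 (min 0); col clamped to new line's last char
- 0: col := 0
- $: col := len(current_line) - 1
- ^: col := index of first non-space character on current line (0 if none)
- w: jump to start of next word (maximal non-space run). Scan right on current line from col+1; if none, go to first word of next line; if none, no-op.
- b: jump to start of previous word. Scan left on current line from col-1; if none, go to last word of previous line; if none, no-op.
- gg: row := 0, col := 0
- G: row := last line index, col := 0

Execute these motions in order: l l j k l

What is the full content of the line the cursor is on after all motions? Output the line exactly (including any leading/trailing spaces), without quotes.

Answer: fire rain moon fish

Derivation:
After 1 (l): row=0 col=1 char='i'
After 2 (l): row=0 col=2 char='r'
After 3 (j): row=1 col=2 char='g'
After 4 (k): row=0 col=2 char='r'
After 5 (l): row=0 col=3 char='e'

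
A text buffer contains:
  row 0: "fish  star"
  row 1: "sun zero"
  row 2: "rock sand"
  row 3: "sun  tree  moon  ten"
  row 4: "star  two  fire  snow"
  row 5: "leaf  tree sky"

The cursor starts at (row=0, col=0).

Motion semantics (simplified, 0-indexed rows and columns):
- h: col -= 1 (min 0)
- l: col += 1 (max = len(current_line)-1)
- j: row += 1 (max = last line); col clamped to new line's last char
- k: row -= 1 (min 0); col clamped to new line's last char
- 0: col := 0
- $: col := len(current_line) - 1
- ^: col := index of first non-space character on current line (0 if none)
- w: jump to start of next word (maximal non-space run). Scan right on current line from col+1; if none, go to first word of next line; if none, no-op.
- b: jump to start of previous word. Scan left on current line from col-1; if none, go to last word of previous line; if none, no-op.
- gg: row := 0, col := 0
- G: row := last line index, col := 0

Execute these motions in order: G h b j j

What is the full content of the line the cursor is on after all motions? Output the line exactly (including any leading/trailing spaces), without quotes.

Answer: leaf  tree sky

Derivation:
After 1 (G): row=5 col=0 char='l'
After 2 (h): row=5 col=0 char='l'
After 3 (b): row=4 col=17 char='s'
After 4 (j): row=5 col=13 char='y'
After 5 (j): row=5 col=13 char='y'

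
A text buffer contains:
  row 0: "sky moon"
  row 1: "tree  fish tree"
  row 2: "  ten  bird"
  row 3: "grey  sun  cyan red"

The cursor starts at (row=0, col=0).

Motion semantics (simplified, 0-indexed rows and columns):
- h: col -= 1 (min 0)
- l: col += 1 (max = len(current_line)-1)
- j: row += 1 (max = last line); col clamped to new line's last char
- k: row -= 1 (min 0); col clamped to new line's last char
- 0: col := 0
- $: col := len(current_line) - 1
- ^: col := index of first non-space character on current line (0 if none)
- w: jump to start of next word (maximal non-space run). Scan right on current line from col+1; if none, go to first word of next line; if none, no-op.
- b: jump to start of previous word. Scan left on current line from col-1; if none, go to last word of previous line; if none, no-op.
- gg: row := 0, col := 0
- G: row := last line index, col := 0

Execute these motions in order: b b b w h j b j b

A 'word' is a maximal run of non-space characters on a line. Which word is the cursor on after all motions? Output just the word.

After 1 (b): row=0 col=0 char='s'
After 2 (b): row=0 col=0 char='s'
After 3 (b): row=0 col=0 char='s'
After 4 (w): row=0 col=4 char='m'
After 5 (h): row=0 col=3 char='_'
After 6 (j): row=1 col=3 char='e'
After 7 (b): row=1 col=0 char='t'
After 8 (j): row=2 col=0 char='_'
After 9 (b): row=1 col=11 char='t'

Answer: tree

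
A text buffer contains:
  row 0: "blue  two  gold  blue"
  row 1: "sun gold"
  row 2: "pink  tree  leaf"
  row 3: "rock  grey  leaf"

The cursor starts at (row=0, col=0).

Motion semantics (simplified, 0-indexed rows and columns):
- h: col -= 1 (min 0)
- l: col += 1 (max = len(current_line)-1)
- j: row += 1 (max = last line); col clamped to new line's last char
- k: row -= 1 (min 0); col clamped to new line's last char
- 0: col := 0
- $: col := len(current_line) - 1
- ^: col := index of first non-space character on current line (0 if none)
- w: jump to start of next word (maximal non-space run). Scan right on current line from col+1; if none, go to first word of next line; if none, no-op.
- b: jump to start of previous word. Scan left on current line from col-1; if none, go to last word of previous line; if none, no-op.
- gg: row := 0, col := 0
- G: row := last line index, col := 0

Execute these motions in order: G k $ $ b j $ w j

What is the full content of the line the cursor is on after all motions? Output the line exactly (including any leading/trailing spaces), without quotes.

After 1 (G): row=3 col=0 char='r'
After 2 (k): row=2 col=0 char='p'
After 3 ($): row=2 col=15 char='f'
After 4 ($): row=2 col=15 char='f'
After 5 (b): row=2 col=12 char='l'
After 6 (j): row=3 col=12 char='l'
After 7 ($): row=3 col=15 char='f'
After 8 (w): row=3 col=15 char='f'
After 9 (j): row=3 col=15 char='f'

Answer: rock  grey  leaf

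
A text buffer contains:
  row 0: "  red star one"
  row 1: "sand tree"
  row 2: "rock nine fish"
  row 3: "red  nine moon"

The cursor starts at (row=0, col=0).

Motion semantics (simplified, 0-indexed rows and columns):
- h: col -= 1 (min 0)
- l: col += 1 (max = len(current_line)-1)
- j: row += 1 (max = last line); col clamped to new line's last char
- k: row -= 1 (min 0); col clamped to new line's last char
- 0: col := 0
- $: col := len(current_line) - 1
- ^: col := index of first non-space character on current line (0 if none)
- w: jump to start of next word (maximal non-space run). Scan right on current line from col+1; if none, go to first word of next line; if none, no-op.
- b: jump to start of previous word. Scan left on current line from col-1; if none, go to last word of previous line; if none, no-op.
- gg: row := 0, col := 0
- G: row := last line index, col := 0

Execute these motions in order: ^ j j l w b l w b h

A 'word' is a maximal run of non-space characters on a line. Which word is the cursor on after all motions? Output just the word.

After 1 (^): row=0 col=2 char='r'
After 2 (j): row=1 col=2 char='n'
After 3 (j): row=2 col=2 char='c'
After 4 (l): row=2 col=3 char='k'
After 5 (w): row=2 col=5 char='n'
After 6 (b): row=2 col=0 char='r'
After 7 (l): row=2 col=1 char='o'
After 8 (w): row=2 col=5 char='n'
After 9 (b): row=2 col=0 char='r'
After 10 (h): row=2 col=0 char='r'

Answer: rock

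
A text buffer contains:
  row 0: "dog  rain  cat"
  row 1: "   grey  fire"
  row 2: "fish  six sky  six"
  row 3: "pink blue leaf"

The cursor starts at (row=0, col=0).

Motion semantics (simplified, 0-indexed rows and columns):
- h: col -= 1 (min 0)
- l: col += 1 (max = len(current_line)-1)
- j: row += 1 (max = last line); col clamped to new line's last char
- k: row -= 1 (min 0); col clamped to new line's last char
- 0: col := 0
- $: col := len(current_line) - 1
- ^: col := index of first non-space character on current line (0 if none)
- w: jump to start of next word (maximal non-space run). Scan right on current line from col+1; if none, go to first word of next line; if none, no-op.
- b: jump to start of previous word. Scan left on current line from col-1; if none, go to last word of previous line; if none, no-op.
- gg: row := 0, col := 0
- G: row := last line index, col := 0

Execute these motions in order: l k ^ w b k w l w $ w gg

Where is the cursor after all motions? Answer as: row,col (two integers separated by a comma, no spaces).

After 1 (l): row=0 col=1 char='o'
After 2 (k): row=0 col=1 char='o'
After 3 (^): row=0 col=0 char='d'
After 4 (w): row=0 col=5 char='r'
After 5 (b): row=0 col=0 char='d'
After 6 (k): row=0 col=0 char='d'
After 7 (w): row=0 col=5 char='r'
After 8 (l): row=0 col=6 char='a'
After 9 (w): row=0 col=11 char='c'
After 10 ($): row=0 col=13 char='t'
After 11 (w): row=1 col=3 char='g'
After 12 (gg): row=0 col=0 char='d'

Answer: 0,0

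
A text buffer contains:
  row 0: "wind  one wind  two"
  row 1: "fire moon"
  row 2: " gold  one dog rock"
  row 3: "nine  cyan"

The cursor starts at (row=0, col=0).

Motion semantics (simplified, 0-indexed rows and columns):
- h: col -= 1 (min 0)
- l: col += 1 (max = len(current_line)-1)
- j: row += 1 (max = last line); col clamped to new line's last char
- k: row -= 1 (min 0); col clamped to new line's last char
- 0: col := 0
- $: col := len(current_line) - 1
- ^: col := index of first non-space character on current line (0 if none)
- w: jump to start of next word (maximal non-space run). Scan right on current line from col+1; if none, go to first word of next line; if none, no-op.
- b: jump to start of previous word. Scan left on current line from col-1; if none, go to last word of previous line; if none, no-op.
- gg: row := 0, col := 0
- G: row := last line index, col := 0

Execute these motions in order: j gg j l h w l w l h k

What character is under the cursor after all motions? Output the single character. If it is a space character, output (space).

After 1 (j): row=1 col=0 char='f'
After 2 (gg): row=0 col=0 char='w'
After 3 (j): row=1 col=0 char='f'
After 4 (l): row=1 col=1 char='i'
After 5 (h): row=1 col=0 char='f'
After 6 (w): row=1 col=5 char='m'
After 7 (l): row=1 col=6 char='o'
After 8 (w): row=2 col=1 char='g'
After 9 (l): row=2 col=2 char='o'
After 10 (h): row=2 col=1 char='g'
After 11 (k): row=1 col=1 char='i'

Answer: i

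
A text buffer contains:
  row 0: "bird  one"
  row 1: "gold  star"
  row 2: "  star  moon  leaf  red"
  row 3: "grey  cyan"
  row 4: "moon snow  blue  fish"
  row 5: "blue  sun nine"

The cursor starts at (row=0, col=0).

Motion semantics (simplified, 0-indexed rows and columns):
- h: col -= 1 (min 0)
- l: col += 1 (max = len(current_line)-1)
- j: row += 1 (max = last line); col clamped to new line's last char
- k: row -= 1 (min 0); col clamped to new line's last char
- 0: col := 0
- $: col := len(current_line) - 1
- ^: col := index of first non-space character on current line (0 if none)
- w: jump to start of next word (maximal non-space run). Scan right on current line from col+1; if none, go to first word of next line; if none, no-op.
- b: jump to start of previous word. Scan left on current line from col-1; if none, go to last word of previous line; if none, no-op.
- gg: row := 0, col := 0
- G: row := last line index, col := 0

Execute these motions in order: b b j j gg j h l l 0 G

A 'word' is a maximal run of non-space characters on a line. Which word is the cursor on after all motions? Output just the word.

Answer: blue

Derivation:
After 1 (b): row=0 col=0 char='b'
After 2 (b): row=0 col=0 char='b'
After 3 (j): row=1 col=0 char='g'
After 4 (j): row=2 col=0 char='_'
After 5 (gg): row=0 col=0 char='b'
After 6 (j): row=1 col=0 char='g'
After 7 (h): row=1 col=0 char='g'
After 8 (l): row=1 col=1 char='o'
After 9 (l): row=1 col=2 char='l'
After 10 (0): row=1 col=0 char='g'
After 11 (G): row=5 col=0 char='b'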